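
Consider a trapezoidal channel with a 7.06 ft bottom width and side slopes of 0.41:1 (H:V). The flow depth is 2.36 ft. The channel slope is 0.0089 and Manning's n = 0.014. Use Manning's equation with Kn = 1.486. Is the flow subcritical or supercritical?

With bottom width b = 7.06 ft and side slope z = 0.41: A = (b + zy)y = (7.06 + 0.41×2.36)×2.36 = 18.95 ft²; P = b + 2y√(1+z²) = 7.06 + 2×2.36×1.081 = 12.16 ft.
Hydraulic radius R = A/P = 18.95/12.16 = 1.558 ft.
V = (1.486/n) R^(2/3) √S = (1.486/0.014) × 1.558^(2/3) × √0.0089 = 13.46 ft/s. Hydraulic depth D_h = A/T = 18.95/8.995 = 2.106 ft.
Froude number Fr = V/√(g·D_h) = 13.46/√(32.2×2.106) = 1.63, which is greater than 1, so the flow is supercritical.

supercritical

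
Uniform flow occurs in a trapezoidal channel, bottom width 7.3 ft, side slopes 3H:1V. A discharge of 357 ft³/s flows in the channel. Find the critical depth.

y_c = 2.88 ft

At critical depth, Q² T / (g A³) = 1, i.e. A³/T = Q²/g = 357²/32.2 = 3958.
Trying y = 2.37 ft: A³/T = 1851 — too small.
Trying y = 2.88 ft: A³/T = 3936 — ≈ 3958.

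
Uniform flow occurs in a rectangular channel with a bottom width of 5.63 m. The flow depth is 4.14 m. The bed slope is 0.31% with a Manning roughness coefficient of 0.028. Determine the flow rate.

Flow area A = b·y = 5.63 × 4.14 = 23.31 m². Wetted perimeter P = b + 2y = 5.63 + 2×4.14 = 13.91 m.
Hydraulic radius R = A/P = 23.31/13.91 = 1.676 m.
Manning's equation: Q = (1/n) A R^(2/3) S^(1/2) = (1/0.028) × 23.31 × 1.676^(2/3) × 0.0031^(1/2) = 65.4 m³/s.

Q = 65.4 m³/s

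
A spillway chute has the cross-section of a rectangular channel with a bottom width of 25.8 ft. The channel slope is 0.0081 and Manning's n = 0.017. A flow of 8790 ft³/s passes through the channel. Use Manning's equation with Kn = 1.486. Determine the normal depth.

Manning's equation rearranged: A R^(2/3) = nQ / (1.486·√S) = 0.017 × 8790 / (1.486 × √0.0081) = 1117.
Try y = 14 ft: A R^(2/3) = 1285 — high.
Try y = 9.54 ft: A R^(2/3) = 765.4 — low.
Try y = 12.6 ft: A R^(2/3) = 1118 — matches.

y_n = 12.6 ft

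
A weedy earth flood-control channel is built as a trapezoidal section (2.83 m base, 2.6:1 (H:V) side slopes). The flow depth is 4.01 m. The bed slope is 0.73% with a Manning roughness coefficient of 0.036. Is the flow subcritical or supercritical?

subcritical

With bottom width b = 2.83 m and side slope z = 2.6: A = (b + zy)y = (2.83 + 2.6×4.01)×4.01 = 53.16 m²; P = b + 2y√(1+z²) = 2.83 + 2×4.01×2.786 = 25.17 m.
Hydraulic radius R = A/P = 53.16/25.17 = 2.112 m.
V = (1/n) R^(2/3) √S = (1/0.036) × 2.112^(2/3) × √0.0073 = 3.907 m/s. Hydraulic depth D_h = A/T = 53.16/23.68 = 2.245 m.
Froude number Fr = V/√(g·D_h) = 3.907/√(9.81×2.245) = 0.833, which is less than 1, so the flow is subcritical.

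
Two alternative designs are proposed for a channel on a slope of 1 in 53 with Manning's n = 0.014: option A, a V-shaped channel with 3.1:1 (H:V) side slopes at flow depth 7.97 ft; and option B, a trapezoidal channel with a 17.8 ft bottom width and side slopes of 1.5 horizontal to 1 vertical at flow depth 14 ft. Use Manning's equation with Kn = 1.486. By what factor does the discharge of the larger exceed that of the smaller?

Channel A: For a triangular section with side slope z = 3.1: A = zy² = 3.1×7.97² = 196.9 ft²; P = 2y√(1+z²) = 2×7.97×3.257 = 51.92 ft. Hydraulic radius R = A/P = 196.9/51.92 = 3.793 ft. Q_A = (1.486/0.014)·196.9·3.793^(2/3)·√0.01887 = 6982 ft³/s.
Channel B: With bottom width b = 17.8 ft and side slope z = 1.5: A = (b + zy)y = (17.8 + 1.5×14)×14 = 543.2 ft²; P = b + 2y√(1+z²) = 17.8 + 2×14×1.803 = 68.28 ft. Hydraulic radius R = A/P = 543.2/68.28 = 7.956 ft. Q_B = (1.486/0.014)·543.2·7.956^(2/3)·√0.01887 = 31560 ft³/s.
The larger discharge is 31560 ft³/s and the smaller is 6982 ft³/s; the ratio is 4.52.

4.52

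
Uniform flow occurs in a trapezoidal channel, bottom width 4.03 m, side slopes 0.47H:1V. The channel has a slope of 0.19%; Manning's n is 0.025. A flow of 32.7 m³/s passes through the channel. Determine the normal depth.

Manning's equation rearranged: A R^(2/3) = nQ / (1·√S) = 0.025 × 32.7 / (√0.0019) = 18.75.
At y = 2.47 m: A R^(2/3) = 15.67 — short.
At y = 3.52 m: A R^(2/3) = 28.44 — over.
At y = 2.75 m: A R^(2/3) = 18.74 — ≈ 18.75.

y_n = 2.75 m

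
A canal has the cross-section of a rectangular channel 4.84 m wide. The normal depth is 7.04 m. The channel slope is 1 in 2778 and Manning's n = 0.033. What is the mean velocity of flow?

Flow area A = b·y = 4.84 × 7.04 = 34.07 m². Wetted perimeter P = b + 2y = 4.84 + 2×7.04 = 18.92 m.
Hydraulic radius R = A/P = 34.07/18.92 = 1.801 m.
From Manning's equation, V = (1/n) R^(2/3) S^(1/2) = (1/0.033) × 1.801^(2/3) × 0.00036^(1/2) = 0.851 m/s.

V = 0.851 m/s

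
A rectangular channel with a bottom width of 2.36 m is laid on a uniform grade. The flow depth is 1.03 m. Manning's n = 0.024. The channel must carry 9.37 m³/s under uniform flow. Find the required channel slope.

Flow area A = b·y = 2.36 × 1.03 = 2.431 m². Wetted perimeter P = b + 2y = 2.36 + 2×1.03 = 4.42 m.
Hydraulic radius R = A/P = 2.431/4.42 = 0.55 m.
From Manning's equation, S = [nQ / (1 A R^(2/3))]² = [0.024 × 9.37 / (1 × 2.431 × 0.55^(2/3))]² = 0.019.

S = 0.019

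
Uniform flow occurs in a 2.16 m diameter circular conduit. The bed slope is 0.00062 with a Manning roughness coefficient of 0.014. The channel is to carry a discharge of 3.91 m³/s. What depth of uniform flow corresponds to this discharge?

y_n = 1.61 m

Manning's equation rearranged: A R^(2/3) = nQ / (1·√S) = 0.014 × 3.91 / (√0.00062) = 2.198.
Try y = 1.37 m: A R^(2/3) = 1.774 — short.
Try y = 1.83 m: A R^(2/3) = 2.498 — over.
Try y = 1.61 m: A R^(2/3) = 2.2 — ≈ 2.198.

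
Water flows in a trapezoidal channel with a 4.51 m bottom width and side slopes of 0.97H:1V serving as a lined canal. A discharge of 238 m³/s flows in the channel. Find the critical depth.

y_c = 4.72 m

At critical depth, Q² T / (g A³) = 1, i.e. A³/T = Q²/g = 238²/9.81 = 5774.
At y = 5.38 m: A³/T = 9593 — over.
At y = 3.99 m: A³/T = 3052 — short.
At y = 4.72 m: A³/T = 5776 — close enough.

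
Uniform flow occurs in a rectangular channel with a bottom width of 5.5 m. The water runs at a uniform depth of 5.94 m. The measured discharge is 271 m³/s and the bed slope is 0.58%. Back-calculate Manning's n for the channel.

Flow area A = b·y = 5.5 × 5.94 = 32.67 m². Wetted perimeter P = b + 2y = 5.5 + 2×5.94 = 17.38 m.
Hydraulic radius R = A/P = 32.67/17.38 = 1.88 m.
Rearranging Manning's equation: n = (1/Q) A R^(2/3) S^(1/2) = (1/271) × 32.67 × 1.88^(2/3) × √0.0058 = 0.014.

n = 0.014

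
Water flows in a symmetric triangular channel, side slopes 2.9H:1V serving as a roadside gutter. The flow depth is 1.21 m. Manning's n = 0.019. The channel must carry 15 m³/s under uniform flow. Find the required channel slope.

S = 0.00949

For a triangular section with side slope z = 2.9: A = zy² = 2.9×1.21² = 4.246 m²; P = 2y√(1+z²) = 2×1.21×3.068 = 7.424 m.
Hydraulic radius R = A/P = 4.246/7.424 = 0.572 m.
From Manning's equation, S = [nQ / (1 A R^(2/3))]² = [0.019 × 15 / (1 × 4.246 × 0.572^(2/3))]² = 0.00949.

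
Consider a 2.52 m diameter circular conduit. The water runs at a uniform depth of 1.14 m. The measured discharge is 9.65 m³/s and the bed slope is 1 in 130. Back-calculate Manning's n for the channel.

n = 0.014

For a circular section of diameter D = 2.52 m at depth y = 1.14 m, the central angle is θ = 2 arccos(1 − 2y/D) = 2.951 rad. Then A = (D²/8)(θ − sin θ) = 2.192 m² and P = Dθ/2 = 3.718 m.
Hydraulic radius R = A/P = 2.192/3.718 = 0.5895 m.
Rearranging Manning's equation: n = (1/Q) A R^(2/3) S^(1/2) = (1/9.65) × 2.192 × 0.5895^(2/3) × √0.007692 = 0.014.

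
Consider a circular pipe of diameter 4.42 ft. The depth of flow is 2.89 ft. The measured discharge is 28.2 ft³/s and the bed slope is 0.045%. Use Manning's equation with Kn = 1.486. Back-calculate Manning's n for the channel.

For a circular section of diameter D = 4.42 ft at depth y = 2.89 ft, the central angle is θ = 2 arccos(1 − 2y/D) = 3.767 rad. Then A = (D²/8)(θ − sin θ) = 10.63 ft² and P = Dθ/2 = 8.325 ft.
Hydraulic radius R = A/P = 10.63/8.325 = 1.277 ft.
Rearranging Manning's equation: n = (1.486/Q) A R^(2/3) S^(1/2) = (1.486/28.2) × 10.63 × 1.277^(2/3) × √0.00045 = 0.014.

n = 0.014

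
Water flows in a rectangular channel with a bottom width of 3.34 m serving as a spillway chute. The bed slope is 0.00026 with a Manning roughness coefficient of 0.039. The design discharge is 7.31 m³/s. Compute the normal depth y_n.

Manning's equation rearranged: A R^(2/3) = nQ / (1·√S) = 0.039 × 7.31 / (√0.00026) = 17.68.
At y = 3.28 m: A R^(2/3) = 11.72 — short.
At y = 4.62 m: A R^(2/3) = 17.68 — ≈ 17.68.

y_n = 4.62 m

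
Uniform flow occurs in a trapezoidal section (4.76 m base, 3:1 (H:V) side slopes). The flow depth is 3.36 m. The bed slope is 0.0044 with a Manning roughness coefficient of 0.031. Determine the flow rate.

With bottom width b = 4.76 m and side slope z = 3: A = (b + zy)y = (4.76 + 3×3.36)×3.36 = 49.86 m²; P = b + 2y√(1+z²) = 4.76 + 2×3.36×3.162 = 26.01 m.
Hydraulic radius R = A/P = 49.86/26.01 = 1.917 m.
Manning's equation: Q = (1/n) A R^(2/3) S^(1/2) = (1/0.031) × 49.86 × 1.917^(2/3) × 0.0044^(1/2) = 165 m³/s.

Q = 165 m³/s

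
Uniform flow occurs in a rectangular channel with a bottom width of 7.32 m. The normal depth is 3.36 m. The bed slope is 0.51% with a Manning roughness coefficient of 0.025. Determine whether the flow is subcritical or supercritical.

subcritical

Flow area A = b·y = 7.32 × 3.36 = 24.6 m². Wetted perimeter P = b + 2y = 7.32 + 2×3.36 = 14.04 m.
Hydraulic radius R = A/P = 24.6/14.04 = 1.752 m.
V = (1/n) R^(2/3) √S = (1/0.025) × 1.752^(2/3) × √0.0051 = 4.151 m/s. Hydraulic depth D_h = A/T = 24.6/7.32 = 3.36 m.
Froude number Fr = V/√(g·D_h) = 4.151/√(9.81×3.36) = 0.723, which is less than 1, so the flow is subcritical.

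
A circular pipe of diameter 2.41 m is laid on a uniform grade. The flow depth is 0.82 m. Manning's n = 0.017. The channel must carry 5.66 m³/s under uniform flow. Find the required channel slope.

For a circular section of diameter D = 2.41 m at depth y = 0.82 m, the central angle is θ = 2 arccos(1 − 2y/D) = 2.491 rad. Then A = (D²/8)(θ − sin θ) = 1.369 m² and P = Dθ/2 = 3.002 m.
Hydraulic radius R = A/P = 1.369/3.002 = 0.4561 m.
From Manning's equation, S = [nQ / (1 A R^(2/3))]² = [0.017 × 5.66 / (1 × 1.369 × 0.4561^(2/3))]² = 0.0141.

S = 0.0141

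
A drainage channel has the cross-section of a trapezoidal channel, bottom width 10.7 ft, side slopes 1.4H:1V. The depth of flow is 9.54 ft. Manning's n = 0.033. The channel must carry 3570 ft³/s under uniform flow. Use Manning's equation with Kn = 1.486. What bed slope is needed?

S = 0.013

With bottom width b = 10.7 ft and side slope z = 1.4: A = (b + zy)y = (10.7 + 1.4×9.54)×9.54 = 229.5 ft²; P = b + 2y√(1+z²) = 10.7 + 2×9.54×1.72 = 43.53 ft.
Hydraulic radius R = A/P = 229.5/43.53 = 5.273 ft.
From Manning's equation, S = [nQ / (1.486 A R^(2/3))]² = [0.033 × 3570 / (1.486 × 229.5 × 5.273^(2/3))]² = 0.013.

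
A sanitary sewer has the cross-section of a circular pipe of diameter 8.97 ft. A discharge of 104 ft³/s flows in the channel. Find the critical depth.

y_c = 2.44 ft

At critical depth, Q² T / (g A³) = 1, i.e. A³/T = Q²/g = 104²/32.2 = 335.9.
At y = 2.69 ft: A³/T = 492.4 — over.
At y = 1.92 ft: A³/T = 132.4 — short.
At y = 2.44 ft: A³/T = 337.2 — close enough.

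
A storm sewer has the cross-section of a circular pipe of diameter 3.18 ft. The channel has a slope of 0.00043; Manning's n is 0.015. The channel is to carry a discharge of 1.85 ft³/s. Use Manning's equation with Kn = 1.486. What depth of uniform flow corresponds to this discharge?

y_n = 0.781 ft

Manning's equation rearranged: A R^(2/3) = nQ / (1.486·√S) = 0.015 × 1.85 / (1.486 × √0.00043) = 0.9006.
Try y = 0.88 ft: A R^(2/3) = 1.141 — too large.
Try y = 0.781 ft: A R^(2/3) = 0.9013 — ≈ 0.9006.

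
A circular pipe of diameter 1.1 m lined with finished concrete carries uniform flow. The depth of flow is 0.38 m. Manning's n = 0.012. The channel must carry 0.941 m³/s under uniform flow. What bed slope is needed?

S = 0.012

For a circular section of diameter D = 1.1 m at depth y = 0.38 m, the central angle is θ = 2 arccos(1 − 2y/D) = 2.513 rad. Then A = (D²/8)(θ − sin θ) = 0.2912 m² and P = Dθ/2 = 1.382 m.
Hydraulic radius R = A/P = 0.2912/1.382 = 0.2107 m.
From Manning's equation, S = [nQ / (1 A R^(2/3))]² = [0.012 × 0.941 / (1 × 0.2912 × 0.2107^(2/3))]² = 0.012.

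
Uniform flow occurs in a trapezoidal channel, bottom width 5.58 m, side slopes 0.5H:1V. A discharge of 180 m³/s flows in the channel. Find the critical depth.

y_c = 4.15 m

At critical depth, Q² T / (g A³) = 1, i.e. A³/T = Q²/g = 180²/9.81 = 3303.
At y = 3.05 m: A³/T = 1179 — too small.
At y = 5.21 m: A³/T = 7187 — too large.
At y = 4.15 m: A³/T = 3295 — close enough.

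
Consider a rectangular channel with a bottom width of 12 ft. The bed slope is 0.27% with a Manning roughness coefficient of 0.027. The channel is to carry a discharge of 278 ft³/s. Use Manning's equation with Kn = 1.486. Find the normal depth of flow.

Manning's equation rearranged: A R^(2/3) = nQ / (1.486·√S) = 0.027 × 278 / (1.486 × √0.0027) = 97.21.
Trying y = 4.85 ft: A R^(2/3) = 112.3 — over.
Trying y = 3.05 ft: A R^(2/3) = 58.53 — short.
Trying y = 4.37 ft: A R^(2/3) = 97.33 — ≈ 97.21.

y_n = 4.37 ft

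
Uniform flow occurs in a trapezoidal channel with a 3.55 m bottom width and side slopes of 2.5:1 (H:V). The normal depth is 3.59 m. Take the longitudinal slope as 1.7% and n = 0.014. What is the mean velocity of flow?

V = 14.6 m/s

With bottom width b = 3.55 m and side slope z = 2.5: A = (b + zy)y = (3.55 + 2.5×3.59)×3.59 = 44.96 m²; P = b + 2y√(1+z²) = 3.55 + 2×3.59×2.693 = 22.88 m.
Hydraulic radius R = A/P = 44.96/22.88 = 1.965 m.
From Manning's equation, V = (1/n) R^(2/3) S^(1/2) = (1/0.014) × 1.965^(2/3) × 0.017^(1/2) = 14.6 m/s.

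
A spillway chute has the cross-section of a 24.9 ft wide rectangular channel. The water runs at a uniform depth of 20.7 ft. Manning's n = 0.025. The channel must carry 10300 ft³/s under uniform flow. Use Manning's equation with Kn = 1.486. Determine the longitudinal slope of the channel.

S = 0.00734

Flow area A = b·y = 24.9 × 20.7 = 515.4 ft². Wetted perimeter P = b + 2y = 24.9 + 2×20.7 = 66.3 ft.
Hydraulic radius R = A/P = 515.4/66.3 = 7.774 ft.
From Manning's equation, S = [nQ / (1.486 A R^(2/3))]² = [0.025 × 10300 / (1.486 × 515.4 × 7.774^(2/3))]² = 0.00734.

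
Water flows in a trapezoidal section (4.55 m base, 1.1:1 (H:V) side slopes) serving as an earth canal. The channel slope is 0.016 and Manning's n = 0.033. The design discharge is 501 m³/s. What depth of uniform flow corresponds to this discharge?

y_n = 5.83 m

Manning's equation rearranged: A R^(2/3) = nQ / (1·√S) = 0.033 × 501 / (√0.016) = 130.7.
At y = 6.53 m: A R^(2/3) = 166.3 — over.
At y = 5.83 m: A R^(2/3) = 130.6 — matches.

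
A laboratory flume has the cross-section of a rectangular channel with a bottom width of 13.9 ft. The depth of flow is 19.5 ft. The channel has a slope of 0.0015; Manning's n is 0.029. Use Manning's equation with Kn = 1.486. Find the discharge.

Q = 1600 ft³/s

Flow area A = b·y = 13.9 × 19.5 = 271.1 ft². Wetted perimeter P = b + 2y = 13.9 + 2×19.5 = 52.9 ft.
Hydraulic radius R = A/P = 271.1/52.9 = 5.124 ft.
Manning's equation: Q = (1.486/n) A R^(2/3) S^(1/2) = (1.486/0.029) × 271.1 × 5.124^(2/3) × 0.0015^(1/2) = 1600 ft³/s.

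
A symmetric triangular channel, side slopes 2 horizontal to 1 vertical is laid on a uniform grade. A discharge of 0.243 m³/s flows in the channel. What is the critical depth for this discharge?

At critical depth, Q² T / (g A³) = 1, i.e. A³/T = Q²/g = 0.243²/9.81 = 0.006019.
Try y = 0.394 m: A³/T = 0.01899 — over.
Try y = 0.231 m: A³/T = 0.001315 — short.
Try y = 0.313 m: A³/T = 0.006008 — close enough.

y_c = 0.313 m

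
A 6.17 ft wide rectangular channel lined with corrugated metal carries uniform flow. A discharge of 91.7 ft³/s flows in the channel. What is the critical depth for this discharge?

y_c = 1.9 ft

For a rectangular channel, critical depth y_c = (q²/g)^(1/3) where q = Q/b = 91.7/6.17 = 14.86 ft²/s.
So y_c = (14.86²/32.2)^(1/3) = 1.9 ft.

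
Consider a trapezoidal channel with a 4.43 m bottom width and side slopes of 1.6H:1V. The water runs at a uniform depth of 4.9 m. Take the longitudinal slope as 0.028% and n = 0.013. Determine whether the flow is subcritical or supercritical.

With bottom width b = 4.43 m and side slope z = 1.6: A = (b + zy)y = (4.43 + 1.6×4.9)×4.9 = 60.12 m²; P = b + 2y√(1+z²) = 4.43 + 2×4.9×1.887 = 22.92 m.
Hydraulic radius R = A/P = 60.12/22.92 = 2.623 m.
V = (1/n) R^(2/3) √S = (1/0.013) × 2.623^(2/3) × √0.00028 = 2.448 m/s. Hydraulic depth D_h = A/T = 60.12/20.11 = 2.99 m.
Froude number Fr = V/√(g·D_h) = 2.448/√(9.81×2.99) = 0.452, which is less than 1, so the flow is subcritical.

subcritical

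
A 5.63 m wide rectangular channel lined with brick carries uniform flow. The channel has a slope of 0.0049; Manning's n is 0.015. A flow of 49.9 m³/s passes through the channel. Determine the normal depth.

y_n = 1.79 m

Manning's equation rearranged: A R^(2/3) = nQ / (1·√S) = 0.015 × 49.9 / (√0.0049) = 10.69.
At y = 1.32 m: A R^(2/3) = 6.92 — low.
At y = 1.79 m: A R^(2/3) = 10.7 — ≈ 10.69.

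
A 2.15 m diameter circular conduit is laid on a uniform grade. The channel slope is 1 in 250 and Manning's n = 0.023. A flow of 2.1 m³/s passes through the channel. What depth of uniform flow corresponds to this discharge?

Manning's equation rearranged: A R^(2/3) = nQ / (1·√S) = 0.023 × 2.1 / (√0.004) = 0.7637.
Trying y = 0.963 m: A R^(2/3) = 0.9915 — over.
Trying y = 0.694 m: A R^(2/3) = 0.5411 — short.
Trying y = 0.834 m: A R^(2/3) = 0.7645 — ≈ 0.7637.

y_n = 0.834 m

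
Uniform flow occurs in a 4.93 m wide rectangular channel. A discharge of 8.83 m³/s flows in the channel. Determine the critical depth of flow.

y_c = 0.689 m

For a rectangular channel, critical depth y_c = (q²/g)^(1/3) where q = Q/b = 8.83/4.93 = 1.791 m²/s.
So y_c = (1.791²/9.81)^(1/3) = 0.689 m.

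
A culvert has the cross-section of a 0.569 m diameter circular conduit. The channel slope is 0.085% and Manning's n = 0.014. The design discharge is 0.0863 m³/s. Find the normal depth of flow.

y_n = 0.317 m

Manning's equation rearranged: A R^(2/3) = nQ / (1·√S) = 0.014 × 0.0863 / (√0.00085) = 0.04144.
Trying y = 0.354 m: A R^(2/3) = 0.04917 — over.
Trying y = 0.317 m: A R^(2/3) = 0.04144 — matches.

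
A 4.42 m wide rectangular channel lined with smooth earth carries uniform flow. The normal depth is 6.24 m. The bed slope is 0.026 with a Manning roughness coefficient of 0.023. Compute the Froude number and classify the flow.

Flow area A = b·y = 4.42 × 6.24 = 27.58 m². Wetted perimeter P = b + 2y = 4.42 + 2×6.24 = 16.9 m.
Hydraulic radius R = A/P = 27.58/16.9 = 1.632 m.
V = (1/n) R^(2/3) √S = (1/0.023) × 1.632^(2/3) × √0.026 = 9.718 m/s. Hydraulic depth D_h = A/T = 27.58/4.42 = 6.24 m.
Froude number Fr = V/√(g·D_h) = 9.718/√(9.81×6.24) = 1.24, which is greater than 1, so the flow is supercritical.

supercritical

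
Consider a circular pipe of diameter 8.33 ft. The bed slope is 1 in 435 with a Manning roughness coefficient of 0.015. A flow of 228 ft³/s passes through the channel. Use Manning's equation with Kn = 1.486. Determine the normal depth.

Manning's equation rearranged: A R^(2/3) = nQ / (1.486·√S) = 0.015 × 228 / (1.486 × √0.002299) = 48.
Trying y = 3.1 ft: A R^(2/3) = 26.21 — short.
Trying y = 5.26 ft: A R^(2/3) = 64.46 — over.
Trying y = 4.36 ft: A R^(2/3) = 47.99 — ≈ 48.

y_n = 4.36 ft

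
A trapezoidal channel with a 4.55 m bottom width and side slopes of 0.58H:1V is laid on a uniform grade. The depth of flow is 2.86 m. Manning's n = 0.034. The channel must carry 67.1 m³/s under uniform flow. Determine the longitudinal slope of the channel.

With bottom width b = 4.55 m and side slope z = 0.58: A = (b + zy)y = (4.55 + 0.58×2.86)×2.86 = 17.76 m²; P = b + 2y√(1+z²) = 4.55 + 2×2.86×1.156 = 11.16 m.
Hydraulic radius R = A/P = 17.76/11.16 = 1.591 m.
From Manning's equation, S = [nQ / (1 A R^(2/3))]² = [0.034 × 67.1 / (1 × 17.76 × 1.591^(2/3))]² = 0.00889.

S = 0.00889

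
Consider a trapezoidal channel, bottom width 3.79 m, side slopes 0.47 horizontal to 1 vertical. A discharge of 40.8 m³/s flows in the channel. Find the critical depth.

At critical depth, Q² T / (g A³) = 1, i.e. A³/T = Q²/g = 40.8²/9.81 = 169.7.
Trying y = 2.59 m: A³/T = 350.4 — too large.
Trying y = 1.49 m: A³/T = 57.7 — too small.
Trying y = 2.08 m: A³/T = 169.7 — close enough.

y_c = 2.08 m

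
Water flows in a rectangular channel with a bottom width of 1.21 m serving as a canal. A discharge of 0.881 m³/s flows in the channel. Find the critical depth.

y_c = 0.378 m

For a rectangular channel, critical depth y_c = (q²/g)^(1/3) where q = Q/b = 0.881/1.21 = 0.7281 m²/s.
So y_c = (0.7281²/9.81)^(1/3) = 0.378 m.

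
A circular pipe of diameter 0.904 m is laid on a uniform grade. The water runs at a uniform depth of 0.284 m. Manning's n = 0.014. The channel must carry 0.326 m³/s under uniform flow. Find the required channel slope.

S = 0.00802

For a circular section of diameter D = 0.904 m at depth y = 0.284 m, the central angle is θ = 2 arccos(1 − 2y/D) = 2.38 rad. Then A = (D²/8)(θ − sin θ) = 0.1726 m² and P = Dθ/2 = 1.076 m.
Hydraulic radius R = A/P = 0.1726/1.076 = 0.1605 m.
From Manning's equation, S = [nQ / (1 A R^(2/3))]² = [0.014 × 0.326 / (1 × 0.1726 × 0.1605^(2/3))]² = 0.00802.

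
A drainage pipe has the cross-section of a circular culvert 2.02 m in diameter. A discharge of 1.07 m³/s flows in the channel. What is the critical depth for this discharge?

At critical depth, Q² T / (g A³) = 1, i.e. A³/T = Q²/g = 1.07²/9.81 = 0.1167.
Trying y = 0.522 m: A³/T = 0.1599 — over.
Trying y = 0.481 m: A³/T = 0.1163 — matches.

y_c = 0.481 m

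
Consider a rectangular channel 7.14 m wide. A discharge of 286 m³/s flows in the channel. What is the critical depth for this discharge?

For a rectangular channel, critical depth y_c = (q²/g)^(1/3) where q = Q/b = 286/7.14 = 40.06 m²/s.
So y_c = (40.06²/9.81)^(1/3) = 5.47 m.

y_c = 5.47 m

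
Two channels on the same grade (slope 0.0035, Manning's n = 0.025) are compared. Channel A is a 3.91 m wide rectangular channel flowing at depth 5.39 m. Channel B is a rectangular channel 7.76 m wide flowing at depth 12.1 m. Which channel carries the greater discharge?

Channel A: Flow area A = b·y = 3.91 × 5.39 = 21.07 m². Wetted perimeter P = b + 2y = 3.91 + 2×5.39 = 14.69 m. Hydraulic radius R = A/P = 21.07/14.69 = 1.435 m. Q_A = (1/0.025)·21.07·1.435^(2/3)·√0.0035 = 63.44 m³/s.
Channel B: Flow area A = b·y = 7.76 × 12.1 = 93.9 m². Wetted perimeter P = b + 2y = 7.76 + 2×12.1 = 31.96 m. Hydraulic radius R = A/P = 93.9/31.96 = 2.938 m. Q_B = (1/0.025)·93.9·2.938^(2/3)·√0.0035 = 455.8 m³/s.
Q_A = 63.44 m³/s vs Q_B = 455.8 m³/s, so channel B carries more.

channel B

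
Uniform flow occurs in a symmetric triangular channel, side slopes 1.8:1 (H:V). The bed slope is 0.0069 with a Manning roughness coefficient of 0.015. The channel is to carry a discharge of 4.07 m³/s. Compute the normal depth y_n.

y_n = 0.879 m

Manning's equation rearranged: A R^(2/3) = nQ / (1·√S) = 0.015 × 4.07 / (√0.0069) = 0.735.
Trying y = 0.955 m: A R^(2/3) = 0.9169 — over.
Trying y = 0.628 m: A R^(2/3) = 0.2998 — short.
Trying y = 0.879 m: A R^(2/3) = 0.735 — close enough.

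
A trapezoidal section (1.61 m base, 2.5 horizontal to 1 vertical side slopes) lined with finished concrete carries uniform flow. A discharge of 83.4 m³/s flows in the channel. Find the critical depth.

At critical depth, Q² T / (g A³) = 1, i.e. A³/T = Q²/g = 83.4²/9.81 = 709.
Try y = 3.31 m: A³/T = 1929 — over.
Try y = 1.88 m: A³/T = 151.6 — short.
Try y = 2.66 m: A³/T = 711.4 — ≈ 709.

y_c = 2.66 m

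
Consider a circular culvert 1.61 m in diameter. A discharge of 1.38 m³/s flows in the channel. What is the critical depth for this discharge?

At critical depth, Q² T / (g A³) = 1, i.e. A³/T = Q²/g = 1.38²/9.81 = 0.1941.
At y = 0.41 m: A³/T = 0.04859 — too small.
At y = 0.637 m: A³/T = 0.2673 — too large.
At y = 0.586 m: A³/T = 0.1939 — close enough.

y_c = 0.586 m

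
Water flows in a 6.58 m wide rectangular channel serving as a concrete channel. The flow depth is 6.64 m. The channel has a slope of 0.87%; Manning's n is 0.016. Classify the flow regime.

Flow area A = b·y = 6.58 × 6.64 = 43.69 m². Wetted perimeter P = b + 2y = 6.58 + 2×6.64 = 19.86 m.
Hydraulic radius R = A/P = 43.69/19.86 = 2.2 m.
V = (1/n) R^(2/3) √S = (1/0.016) × 2.2^(2/3) × √0.0087 = 9.861 m/s. Hydraulic depth D_h = A/T = 43.69/6.58 = 6.64 m.
Froude number Fr = V/√(g·D_h) = 9.861/√(9.81×6.64) = 1.22, which is greater than 1, so the flow is supercritical.

supercritical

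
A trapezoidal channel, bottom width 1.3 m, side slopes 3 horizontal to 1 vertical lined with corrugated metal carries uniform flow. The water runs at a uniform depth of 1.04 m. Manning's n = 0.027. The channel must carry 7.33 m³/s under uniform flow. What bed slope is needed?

S = 0.0038

With bottom width b = 1.3 m and side slope z = 3: A = (b + zy)y = (1.3 + 3×1.04)×1.04 = 4.597 m²; P = b + 2y√(1+z²) = 1.3 + 2×1.04×3.162 = 7.878 m.
Hydraulic radius R = A/P = 4.597/7.878 = 0.5835 m.
From Manning's equation, S = [nQ / (1 A R^(2/3))]² = [0.027 × 7.33 / (1 × 4.597 × 0.5835^(2/3))]² = 0.0038.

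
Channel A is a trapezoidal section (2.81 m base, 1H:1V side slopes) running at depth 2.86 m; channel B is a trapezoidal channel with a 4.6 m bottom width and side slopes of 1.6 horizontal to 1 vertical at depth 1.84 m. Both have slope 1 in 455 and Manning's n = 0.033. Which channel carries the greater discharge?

Channel A: With bottom width b = 2.81 m and side slope z = 1: A = (b + zy)y = (2.81 + 1×2.86)×2.86 = 16.22 m²; P = b + 2y√(1+z²) = 2.81 + 2×2.86×1.414 = 10.9 m. Hydraulic radius R = A/P = 16.22/10.9 = 1.488 m. Q_A = (1/0.033)·16.22·1.488^(2/3)·√0.002198 = 30.02 m³/s.
Channel B: With bottom width b = 4.6 m and side slope z = 1.6: A = (b + zy)y = (4.6 + 1.6×1.84)×1.84 = 13.88 m²; P = b + 2y√(1+z²) = 4.6 + 2×1.84×1.887 = 11.54 m. Hydraulic radius R = A/P = 13.88/11.54 = 1.203 m. Q_B = (1/0.033)·13.88·1.203^(2/3)·√0.002198 = 22.3 m³/s.
Q_A = 30.02 m³/s vs Q_B = 22.3 m³/s, so channel A carries more.

channel A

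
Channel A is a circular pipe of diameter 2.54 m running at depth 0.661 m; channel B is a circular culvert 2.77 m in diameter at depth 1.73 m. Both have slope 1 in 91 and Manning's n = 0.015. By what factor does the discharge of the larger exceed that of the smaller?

Channel A: For a circular section of diameter D = 2.54 m at depth y = 0.661 m, the central angle is θ = 2 arccos(1 − 2y/D) = 2.141 rad. Then A = (D²/8)(θ − sin θ) = 1.048 m² and P = Dθ/2 = 2.72 m. Hydraulic radius R = A/P = 1.048/2.72 = 0.3854 m. Q_A = (1/0.015)·1.048·0.3854^(2/3)·√0.01099 = 3.88 m³/s.
Channel B: For a circular section of diameter D = 2.77 m at depth y = 1.73 m, the central angle is θ = 2 arccos(1 − 2y/D) = 3.645 rad. Then A = (D²/8)(θ − sin θ) = 3.959 m² and P = Dθ/2 = 5.048 m. Hydraulic radius R = A/P = 3.959/5.048 = 0.7842 m. Q_B = (1/0.015)·3.959·0.7842^(2/3)·√0.01099 = 23.53 m³/s.
The larger discharge is 23.53 m³/s and the smaller is 3.88 m³/s; the ratio is 6.06.

6.06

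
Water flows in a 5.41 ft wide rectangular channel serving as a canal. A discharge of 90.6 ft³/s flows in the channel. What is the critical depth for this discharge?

y_c = 2.06 ft

For a rectangular channel, critical depth y_c = (q²/g)^(1/3) where q = Q/b = 90.6/5.41 = 16.75 ft²/s.
So y_c = (16.75²/32.2)^(1/3) = 2.06 ft.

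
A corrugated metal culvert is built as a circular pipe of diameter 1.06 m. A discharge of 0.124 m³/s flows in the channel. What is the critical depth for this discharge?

y_c = 0.191 m

At critical depth, Q² T / (g A³) = 1, i.e. A³/T = Q²/g = 0.124²/9.81 = 0.001567.
Trying y = 0.172 m: A³/T = 0.001029 — low.
Trying y = 0.208 m: A³/T = 0.002171 — high.
Trying y = 0.191 m: A³/T = 0.001554 — matches.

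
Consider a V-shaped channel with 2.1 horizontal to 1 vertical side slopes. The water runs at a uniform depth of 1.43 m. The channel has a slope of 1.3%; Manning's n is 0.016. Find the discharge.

Q = 22.9 m³/s

For a triangular section with side slope z = 2.1: A = zy² = 2.1×1.43² = 4.294 m²; P = 2y√(1+z²) = 2×1.43×2.326 = 6.652 m.
Hydraulic radius R = A/P = 4.294/6.652 = 0.6455 m.
Manning's equation: Q = (1/n) A R^(2/3) S^(1/2) = (1/0.016) × 4.294 × 0.6455^(2/3) × 0.013^(1/2) = 22.9 m³/s.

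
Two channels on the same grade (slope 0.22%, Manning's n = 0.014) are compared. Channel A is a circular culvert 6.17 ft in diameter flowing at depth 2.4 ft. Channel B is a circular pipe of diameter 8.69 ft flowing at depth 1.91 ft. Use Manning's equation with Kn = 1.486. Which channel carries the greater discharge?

Channel A: For a circular section of diameter D = 6.17 ft at depth y = 2.4 ft, the central angle is θ = 2 arccos(1 − 2y/D) = 2.694 rad. Then A = (D²/8)(θ − sin θ) = 10.76 ft² and P = Dθ/2 = 8.31 ft. Hydraulic radius R = A/P = 10.76/8.31 = 1.295 ft. Q_A = (1.486/0.014)·10.76·1.295^(2/3)·√0.0022 = 63.62 ft³/s.
Channel B: For a circular section of diameter D = 8.69 ft at depth y = 1.91 ft, the central angle is θ = 2 arccos(1 − 2y/D) = 1.952 rad. Then A = (D²/8)(θ − sin θ) = 9.662 ft² and P = Dθ/2 = 8.481 ft. Hydraulic radius R = A/P = 9.662/8.481 = 1.139 ft. Q_B = (1.486/0.014)·9.662·1.139^(2/3)·√0.0022 = 52.47 ft³/s.
Q_A = 63.62 ft³/s vs Q_B = 52.47 ft³/s, so channel A carries more.

channel A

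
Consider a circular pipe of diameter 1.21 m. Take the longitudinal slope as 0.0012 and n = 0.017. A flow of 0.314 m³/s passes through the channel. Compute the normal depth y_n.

Manning's equation rearranged: A R^(2/3) = nQ / (1·√S) = 0.017 × 0.314 / (√0.0012) = 0.1541.
Try y = 0.355 m: A R^(2/3) = 0.09718 — low.
Try y = 0.56 m: A R^(2/3) = 0.2268 — high.
Try y = 0.452 m: A R^(2/3) = 0.1539 — ≈ 0.1541.

y_n = 0.452 m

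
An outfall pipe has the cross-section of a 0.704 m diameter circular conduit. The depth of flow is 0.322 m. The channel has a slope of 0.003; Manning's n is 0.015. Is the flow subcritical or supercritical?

For a circular section of diameter D = 0.704 m at depth y = 0.322 m, the central angle is θ = 2 arccos(1 − 2y/D) = 2.971 rad. Then A = (D²/8)(θ − sin θ) = 0.1735 m² and P = Dθ/2 = 1.046 m.
Hydraulic radius R = A/P = 0.1735/1.046 = 0.1659 m.
V = (1/n) R^(2/3) √S = (1/0.015) × 0.1659^(2/3) × √0.003 = 1.103 m/s. Hydraulic depth D_h = A/T = 0.1735/0.7014 = 0.2474 m.
Froude number Fr = V/√(g·D_h) = 1.103/√(9.81×0.2474) = 0.708, which is less than 1, so the flow is subcritical.

subcritical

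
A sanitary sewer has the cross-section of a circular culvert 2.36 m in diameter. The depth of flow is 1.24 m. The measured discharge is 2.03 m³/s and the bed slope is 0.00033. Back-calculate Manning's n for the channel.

For a circular section of diameter D = 2.36 m at depth y = 1.24 m, the central angle is θ = 2 arccos(1 − 2y/D) = 3.243 rad. Then A = (D²/8)(θ − sin θ) = 2.329 m² and P = Dθ/2 = 3.827 m.
Hydraulic radius R = A/P = 2.329/3.827 = 0.6085 m.
Rearranging Manning's equation: n = (1/Q) A R^(2/3) S^(1/2) = (1/2.03) × 2.329 × 0.6085^(2/3) × √0.00033 = 0.015.

n = 0.015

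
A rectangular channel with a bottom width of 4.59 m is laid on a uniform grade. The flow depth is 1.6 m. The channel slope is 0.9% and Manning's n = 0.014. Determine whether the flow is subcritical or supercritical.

supercritical

Flow area A = b·y = 4.59 × 1.6 = 7.344 m². Wetted perimeter P = b + 2y = 4.59 + 2×1.6 = 7.79 m.
Hydraulic radius R = A/P = 7.344/7.79 = 0.9427 m.
V = (1/n) R^(2/3) √S = (1/0.014) × 0.9427^(2/3) × √0.009 = 6.515 m/s. Hydraulic depth D_h = A/T = 7.344/4.59 = 1.6 m.
Froude number Fr = V/√(g·D_h) = 6.515/√(9.81×1.6) = 1.64, which is greater than 1, so the flow is supercritical.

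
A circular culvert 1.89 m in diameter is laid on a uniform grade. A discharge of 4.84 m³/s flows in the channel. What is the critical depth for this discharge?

At critical depth, Q² T / (g A³) = 1, i.e. A³/T = Q²/g = 4.84²/9.81 = 2.388.
At y = 0.912 m: A³/T = 1.275 — too small.
At y = 1.07 m: A³/T = 2.347 — matches.

y_c = 1.07 m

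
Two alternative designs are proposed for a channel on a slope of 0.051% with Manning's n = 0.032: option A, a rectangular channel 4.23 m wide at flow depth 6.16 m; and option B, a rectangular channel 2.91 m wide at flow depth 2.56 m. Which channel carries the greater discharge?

channel A

Channel A: Flow area A = b·y = 4.23 × 6.16 = 26.06 m². Wetted perimeter P = b + 2y = 4.23 + 2×6.16 = 16.55 m. Hydraulic radius R = A/P = 26.06/16.55 = 1.574 m. Q_A = (1/0.032)·26.06·1.574^(2/3)·√0.00051 = 24.89 m³/s.
Channel B: Flow area A = b·y = 2.91 × 2.56 = 7.45 m². Wetted perimeter P = b + 2y = 2.91 + 2×2.56 = 8.03 m. Hydraulic radius R = A/P = 7.45/8.03 = 0.9277 m. Q_B = (1/0.032)·7.45·0.9277^(2/3)·√0.00051 = 5.001 m³/s.
Q_A = 24.89 m³/s vs Q_B = 5.001 m³/s, so channel A carries more.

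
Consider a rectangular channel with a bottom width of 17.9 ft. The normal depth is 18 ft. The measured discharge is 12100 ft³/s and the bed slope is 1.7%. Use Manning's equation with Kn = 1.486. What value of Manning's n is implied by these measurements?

Flow area A = b·y = 17.9 × 18 = 322.2 ft². Wetted perimeter P = b + 2y = 17.9 + 2×18 = 53.9 ft.
Hydraulic radius R = A/P = 322.2/53.9 = 5.978 ft.
Rearranging Manning's equation: n = (1.486/Q) A R^(2/3) S^(1/2) = (1.486/12100) × 322.2 × 5.978^(2/3) × √0.017 = 0.017.

n = 0.017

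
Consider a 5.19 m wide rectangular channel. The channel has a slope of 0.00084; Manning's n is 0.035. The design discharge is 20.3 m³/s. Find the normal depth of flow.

y_n = 3.59 m

Manning's equation rearranged: A R^(2/3) = nQ / (1·√S) = 0.035 × 20.3 / (√0.00084) = 24.51.
At y = 3.23 m: A R^(2/3) = 21.37 — short.
At y = 4.05 m: A R^(2/3) = 28.53 — over.
At y = 3.59 m: A R^(2/3) = 24.48 — matches.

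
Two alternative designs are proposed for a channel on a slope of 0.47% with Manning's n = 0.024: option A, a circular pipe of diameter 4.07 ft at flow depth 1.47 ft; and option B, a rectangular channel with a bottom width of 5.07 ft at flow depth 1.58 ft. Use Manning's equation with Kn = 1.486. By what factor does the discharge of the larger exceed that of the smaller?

Channel A: For a circular section of diameter D = 4.07 ft at depth y = 1.47 ft, the central angle is θ = 2 arccos(1 − 2y/D) = 2.579 rad. Then A = (D²/8)(θ − sin θ) = 4.235 ft² and P = Dθ/2 = 5.248 ft. Hydraulic radius R = A/P = 4.235/5.248 = 0.807 ft. Q_A = (1.486/0.024)·4.235·0.807^(2/3)·√0.0047 = 15.58 ft³/s.
Channel B: Flow area A = b·y = 5.07 × 1.58 = 8.011 ft². Wetted perimeter P = b + 2y = 5.07 + 2×1.58 = 8.23 ft. Hydraulic radius R = A/P = 8.011/8.23 = 0.9733 ft. Q_B = (1.486/0.024)·8.011·0.9733^(2/3)·√0.0047 = 33.4 ft³/s.
The larger discharge is 33.4 ft³/s and the smaller is 15.58 ft³/s; the ratio is 2.14.

2.14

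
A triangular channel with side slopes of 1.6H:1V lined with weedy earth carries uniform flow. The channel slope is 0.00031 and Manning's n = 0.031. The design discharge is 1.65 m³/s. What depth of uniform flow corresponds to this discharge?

Manning's equation rearranged: A R^(2/3) = nQ / (1·√S) = 0.031 × 1.65 / (√0.00031) = 2.905.
Try y = 1.28 m: A R^(2/3) = 1.744 — too small.
Try y = 1.95 m: A R^(2/3) = 5.359 — too large.
Try y = 1.55 m: A R^(2/3) = 2.906 — ≈ 2.905.

y_n = 1.55 m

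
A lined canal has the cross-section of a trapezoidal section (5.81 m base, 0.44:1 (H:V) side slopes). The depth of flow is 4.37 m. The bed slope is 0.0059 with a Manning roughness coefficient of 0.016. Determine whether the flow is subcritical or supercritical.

With bottom width b = 5.81 m and side slope z = 0.44: A = (b + zy)y = (5.81 + 0.44×4.37)×4.37 = 33.79 m²; P = b + 2y√(1+z²) = 5.81 + 2×4.37×1.093 = 15.36 m.
Hydraulic radius R = A/P = 33.79/15.36 = 2.2 m.
V = (1/n) R^(2/3) √S = (1/0.016) × 2.2^(2/3) × √0.0059 = 8.121 m/s. Hydraulic depth D_h = A/T = 33.79/9.656 = 3.5 m.
Froude number Fr = V/√(g·D_h) = 8.121/√(9.81×3.5) = 1.39, which is greater than 1, so the flow is supercritical.

supercritical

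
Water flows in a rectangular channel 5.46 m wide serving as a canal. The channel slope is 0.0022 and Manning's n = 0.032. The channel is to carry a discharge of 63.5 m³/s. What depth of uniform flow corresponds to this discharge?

y_n = 5.35 m

Manning's equation rearranged: A R^(2/3) = nQ / (1·√S) = 0.032 × 63.5 / (√0.0022) = 43.32.
At y = 3.66 m: A R^(2/3) = 26.92 — too small.
At y = 6.09 m: A R^(2/3) = 50.74 — too large.
At y = 5.35 m: A R^(2/3) = 43.35 — matches.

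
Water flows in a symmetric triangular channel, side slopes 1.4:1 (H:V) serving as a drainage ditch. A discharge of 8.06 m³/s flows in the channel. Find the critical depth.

At critical depth, Q² T / (g A³) = 1, i.e. A³/T = Q²/g = 8.06²/9.81 = 6.622.
Try y = 1.19 m: A³/T = 2.339 — too small.
Try y = 1.47 m: A³/T = 6.727 — ≈ 6.622.

y_c = 1.47 m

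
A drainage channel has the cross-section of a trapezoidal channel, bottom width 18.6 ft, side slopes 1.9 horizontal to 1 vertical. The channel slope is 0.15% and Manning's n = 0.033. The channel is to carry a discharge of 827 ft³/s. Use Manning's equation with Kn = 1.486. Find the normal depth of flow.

Manning's equation rearranged: A R^(2/3) = nQ / (1.486·√S) = 0.033 × 827 / (1.486 × √0.0015) = 474.2.
Try y = 7.35 ft: A R^(2/3) = 678.4 — high.
Try y = 5.41 ft: A R^(2/3) = 376.1 — low.
Try y = 6.11 ft: A R^(2/3) = 474.1 — matches.

y_n = 6.11 ft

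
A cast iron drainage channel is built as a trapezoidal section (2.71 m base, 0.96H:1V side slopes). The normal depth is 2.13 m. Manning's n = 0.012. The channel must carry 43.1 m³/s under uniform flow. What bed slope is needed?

With bottom width b = 2.71 m and side slope z = 0.96: A = (b + zy)y = (2.71 + 0.96×2.13)×2.13 = 10.13 m²; P = b + 2y√(1+z²) = 2.71 + 2×2.13×1.386 = 8.615 m.
Hydraulic radius R = A/P = 10.13/8.615 = 1.176 m.
From Manning's equation, S = [nQ / (1 A R^(2/3))]² = [0.012 × 43.1 / (1 × 10.13 × 1.176^(2/3))]² = 0.0021.

S = 0.0021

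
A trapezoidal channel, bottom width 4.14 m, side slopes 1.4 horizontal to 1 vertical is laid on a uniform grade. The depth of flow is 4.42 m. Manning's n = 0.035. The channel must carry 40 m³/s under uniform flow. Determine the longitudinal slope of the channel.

With bottom width b = 4.14 m and side slope z = 1.4: A = (b + zy)y = (4.14 + 1.4×4.42)×4.42 = 45.65 m²; P = b + 2y√(1+z²) = 4.14 + 2×4.42×1.72 = 19.35 m.
Hydraulic radius R = A/P = 45.65/19.35 = 2.359 m.
From Manning's equation, S = [nQ / (1 A R^(2/3))]² = [0.035 × 40 / (1 × 45.65 × 2.359^(2/3))]² = 0.000299.

S = 0.000299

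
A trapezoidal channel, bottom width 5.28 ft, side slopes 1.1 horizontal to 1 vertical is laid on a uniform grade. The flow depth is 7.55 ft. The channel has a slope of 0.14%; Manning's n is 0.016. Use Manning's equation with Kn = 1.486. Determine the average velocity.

V = 8.31 ft/s

With bottom width b = 5.28 ft and side slope z = 1.1: A = (b + zy)y = (5.28 + 1.1×7.55)×7.55 = 102.6 ft²; P = b + 2y√(1+z²) = 5.28 + 2×7.55×1.487 = 27.73 ft.
Hydraulic radius R = A/P = 102.6/27.73 = 3.699 ft.
From Manning's equation, V = (1.486/n) R^(2/3) S^(1/2) = (1.486/0.016) × 3.699^(2/3) × 0.0014^(1/2) = 8.31 ft/s.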